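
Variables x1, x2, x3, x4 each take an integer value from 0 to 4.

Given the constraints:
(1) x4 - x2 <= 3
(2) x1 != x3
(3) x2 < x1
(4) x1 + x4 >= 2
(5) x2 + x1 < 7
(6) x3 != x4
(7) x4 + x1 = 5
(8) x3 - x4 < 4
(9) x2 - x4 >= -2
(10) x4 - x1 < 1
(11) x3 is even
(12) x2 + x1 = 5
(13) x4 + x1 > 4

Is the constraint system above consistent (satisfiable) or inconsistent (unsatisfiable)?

Try x1 = 3, x2 = 2, x3 = 4, x4 = 2.
Check constraint 1: x4 - x2 = 0; constraint 4: x1 + x4 = 5. The remaining constraints are straightforward to verify.

Satisfiable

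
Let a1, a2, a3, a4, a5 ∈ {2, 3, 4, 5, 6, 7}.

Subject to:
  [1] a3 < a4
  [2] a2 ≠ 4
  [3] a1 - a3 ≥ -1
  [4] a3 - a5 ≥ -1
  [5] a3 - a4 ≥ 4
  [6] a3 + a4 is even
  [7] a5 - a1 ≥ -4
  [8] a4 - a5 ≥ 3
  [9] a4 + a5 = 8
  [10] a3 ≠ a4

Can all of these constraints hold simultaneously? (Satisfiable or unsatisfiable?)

Unsatisfiable

Constraints 3, 5, 7, and 8 give a4 − a5 ≥ 3, a5 − a1 ≥ -4, a1 − a3 ≥ -1, a3 − a4 ≥ 4.
Adding all 4 inequalities: the left sides telescope to 0, and the right sides sum to 3 + (-4) + (-1) + 4 = 2. So 0 ≥ 2, which is false.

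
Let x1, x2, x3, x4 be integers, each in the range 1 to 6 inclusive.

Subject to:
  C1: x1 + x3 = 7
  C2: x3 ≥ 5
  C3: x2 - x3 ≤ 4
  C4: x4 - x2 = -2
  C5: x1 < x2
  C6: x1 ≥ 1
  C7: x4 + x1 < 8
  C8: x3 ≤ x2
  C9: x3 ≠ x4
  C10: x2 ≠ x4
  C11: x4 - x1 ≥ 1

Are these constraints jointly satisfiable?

Satisfiable

The assignment x1 = 2, x2 = 6, x3 = 5, x4 = 4 works:
  constraint 1 holds since x1 + x3 = 7.
  constraint 3 holds since x2 - x3 = 1.
The rest check out directly.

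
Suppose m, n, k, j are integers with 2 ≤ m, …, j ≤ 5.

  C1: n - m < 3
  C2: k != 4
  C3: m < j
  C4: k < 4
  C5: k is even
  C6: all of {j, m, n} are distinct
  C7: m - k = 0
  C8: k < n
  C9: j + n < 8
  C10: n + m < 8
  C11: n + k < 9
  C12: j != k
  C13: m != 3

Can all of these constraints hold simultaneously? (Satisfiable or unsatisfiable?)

Satisfiable

Take m = 2, n = 4, k = 2, j = 3. Then constraint 1: n - m = 2; constraint 7: m - k = 0; constraint 9: j + n = 7, and every other listed constraint is also met.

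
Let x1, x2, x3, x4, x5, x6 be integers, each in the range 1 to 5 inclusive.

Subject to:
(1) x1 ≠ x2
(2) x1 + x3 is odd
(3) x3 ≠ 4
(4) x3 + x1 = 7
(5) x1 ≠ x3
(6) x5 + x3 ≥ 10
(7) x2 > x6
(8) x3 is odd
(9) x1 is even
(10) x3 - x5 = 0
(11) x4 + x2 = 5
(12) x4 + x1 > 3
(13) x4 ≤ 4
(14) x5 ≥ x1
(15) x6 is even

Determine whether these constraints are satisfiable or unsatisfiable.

Satisfiable

One satisfying assignment is x1 = 2, x2 = 3, x3 = 5, x4 = 2, x5 = 5, x6 = 2.
For the less obvious constraints — constraint 4: x3 + x1 = 7; constraint 6: x5 + x3 = 10; constraint 10: x3 - x5 = 0 — and the others hold by inspection.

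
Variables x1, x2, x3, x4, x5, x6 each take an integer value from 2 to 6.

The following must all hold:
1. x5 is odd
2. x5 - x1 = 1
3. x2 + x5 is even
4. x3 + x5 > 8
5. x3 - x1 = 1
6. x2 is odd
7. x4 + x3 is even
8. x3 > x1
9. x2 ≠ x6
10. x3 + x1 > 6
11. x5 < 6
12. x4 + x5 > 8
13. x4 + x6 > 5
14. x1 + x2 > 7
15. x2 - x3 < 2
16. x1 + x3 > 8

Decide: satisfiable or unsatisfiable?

The assignment x1 = 4, x2 = 5, x3 = 5, x4 = 5, x5 = 5, x6 = 3 works:
  constraint 2 holds since x5 - x1 = 1.
  constraint 4 holds since x3 + x5 = 10.
  constraint 5 holds since x3 - x1 = 1.
The rest check out directly.

Satisfiable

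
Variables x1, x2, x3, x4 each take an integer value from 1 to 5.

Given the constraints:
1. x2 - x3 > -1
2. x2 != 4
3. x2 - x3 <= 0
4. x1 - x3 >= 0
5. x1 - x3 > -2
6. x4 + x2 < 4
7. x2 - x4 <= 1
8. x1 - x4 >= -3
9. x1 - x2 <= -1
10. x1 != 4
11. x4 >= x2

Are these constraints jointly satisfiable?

Constraints 3, 4, and 9 give x1 − x3 ≥ 0, x3 − x2 ≥ 0, x2 − x1 ≥ 1.
Adding all 3 inequalities: the left sides telescope to 0, and the right sides sum to 0 + 0 + 1 = 1. So 0 ≥ 1, which is false.

Unsatisfiable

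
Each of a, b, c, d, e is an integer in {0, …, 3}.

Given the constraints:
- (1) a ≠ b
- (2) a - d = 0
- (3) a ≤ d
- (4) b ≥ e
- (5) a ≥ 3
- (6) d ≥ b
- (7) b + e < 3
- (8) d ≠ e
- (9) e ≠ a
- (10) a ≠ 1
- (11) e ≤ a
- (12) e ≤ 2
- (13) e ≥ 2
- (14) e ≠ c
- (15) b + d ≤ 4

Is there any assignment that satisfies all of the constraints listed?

Unsatisfiable

From constraints 4 and 13: b ≥ e ≥ 2. From constraints 3 and 5: d ≥ a ≥ 3. Hence b + d ≥ 5. But constraint 15 requires b + d ≤ 4, and 4 < 5. Contradiction.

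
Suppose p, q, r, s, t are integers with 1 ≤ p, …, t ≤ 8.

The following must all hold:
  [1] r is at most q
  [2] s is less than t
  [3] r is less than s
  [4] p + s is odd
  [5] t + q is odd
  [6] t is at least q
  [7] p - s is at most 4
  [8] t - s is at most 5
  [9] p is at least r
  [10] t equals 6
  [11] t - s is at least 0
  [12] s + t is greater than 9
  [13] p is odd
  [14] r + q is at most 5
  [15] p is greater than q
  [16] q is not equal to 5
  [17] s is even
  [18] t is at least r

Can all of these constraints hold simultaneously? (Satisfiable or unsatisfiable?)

Satisfiable

Setting (p, q, r, s, t) = (7, 3, 1, 4, 6) satisfies everything: constraint 7: p - s = 3; constraint 8: t - s = 2, and the others follow.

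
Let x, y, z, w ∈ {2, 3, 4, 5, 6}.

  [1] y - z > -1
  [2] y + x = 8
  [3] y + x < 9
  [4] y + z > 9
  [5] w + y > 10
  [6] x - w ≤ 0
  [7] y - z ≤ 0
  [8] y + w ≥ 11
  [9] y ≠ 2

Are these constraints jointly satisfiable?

Satisfiable

The assignment x = 2, y = 6, z = 6, w = 5 works:
  constraint 1 holds since y - z = 0.
  constraint 2 holds since y + x = 8.
The rest check out directly.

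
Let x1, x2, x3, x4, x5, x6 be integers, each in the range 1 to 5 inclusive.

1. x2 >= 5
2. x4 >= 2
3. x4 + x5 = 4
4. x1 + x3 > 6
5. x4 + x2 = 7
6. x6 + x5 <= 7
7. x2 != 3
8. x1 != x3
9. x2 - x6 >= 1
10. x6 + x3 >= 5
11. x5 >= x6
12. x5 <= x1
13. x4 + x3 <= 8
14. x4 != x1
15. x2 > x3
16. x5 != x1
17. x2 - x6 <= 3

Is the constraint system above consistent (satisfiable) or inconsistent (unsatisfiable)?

Take x1 = 3, x2 = 5, x3 = 4, x4 = 2, x5 = 2, x6 = 2. Then constraint 3: x4 + x5 = 4; constraint 4: x1 + x3 = 7; constraint 5: x4 + x2 = 7, and every other listed constraint is also met.

Satisfiable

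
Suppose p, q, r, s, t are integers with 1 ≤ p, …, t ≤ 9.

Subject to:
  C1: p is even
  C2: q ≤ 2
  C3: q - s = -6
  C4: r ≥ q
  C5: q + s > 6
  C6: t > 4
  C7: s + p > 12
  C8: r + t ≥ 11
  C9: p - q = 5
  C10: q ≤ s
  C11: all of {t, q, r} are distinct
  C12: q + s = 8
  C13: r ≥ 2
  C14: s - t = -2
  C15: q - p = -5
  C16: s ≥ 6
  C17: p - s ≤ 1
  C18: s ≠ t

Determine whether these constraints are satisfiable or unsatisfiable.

Satisfiable

One satisfying assignment is p = 6, q = 1, r = 3, s = 7, t = 9.
For the less obvious constraints — constraint 3: q - s = -6; constraint 5: q + s = 8 — and the others hold by inspection.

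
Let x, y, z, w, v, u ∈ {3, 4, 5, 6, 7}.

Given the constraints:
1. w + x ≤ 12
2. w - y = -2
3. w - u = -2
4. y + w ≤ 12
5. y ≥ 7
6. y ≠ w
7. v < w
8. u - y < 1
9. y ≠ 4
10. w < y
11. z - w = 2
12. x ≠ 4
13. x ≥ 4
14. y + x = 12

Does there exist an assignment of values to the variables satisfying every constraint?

One satisfying assignment is x = 5, y = 7, z = 7, w = 5, v = 4, u = 7.
For the less obvious constraints — constraint 1: w + x = 10; constraint 2: w - y = -2; constraint 3: w - u = -2 — and the others hold by inspection.

Satisfiable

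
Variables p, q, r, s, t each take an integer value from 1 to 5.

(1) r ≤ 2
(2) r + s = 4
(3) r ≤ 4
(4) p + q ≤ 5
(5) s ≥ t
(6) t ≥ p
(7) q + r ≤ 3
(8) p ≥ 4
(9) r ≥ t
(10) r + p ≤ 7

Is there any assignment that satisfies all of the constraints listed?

Unsatisfiable

From constraints 6 and 8: t ≥ p and p ≥ 4, so t ≥ 4. From constraints 1 and 9: t ≤ r and r ≤ 2, so t ≤ 2. But 2 < 4, so no value of t works.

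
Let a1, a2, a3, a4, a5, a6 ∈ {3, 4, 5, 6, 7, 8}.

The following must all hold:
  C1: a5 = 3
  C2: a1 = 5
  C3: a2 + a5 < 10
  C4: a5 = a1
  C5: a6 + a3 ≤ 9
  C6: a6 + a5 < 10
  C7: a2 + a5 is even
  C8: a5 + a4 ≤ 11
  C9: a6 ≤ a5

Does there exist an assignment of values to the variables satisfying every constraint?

Unsatisfiable

Constraint 1 fixes a5 = 3 and constraint 2 fixes a1 = 5, but constraint 4 requires a5 = a1. Since 3 ≠ 5, contradiction.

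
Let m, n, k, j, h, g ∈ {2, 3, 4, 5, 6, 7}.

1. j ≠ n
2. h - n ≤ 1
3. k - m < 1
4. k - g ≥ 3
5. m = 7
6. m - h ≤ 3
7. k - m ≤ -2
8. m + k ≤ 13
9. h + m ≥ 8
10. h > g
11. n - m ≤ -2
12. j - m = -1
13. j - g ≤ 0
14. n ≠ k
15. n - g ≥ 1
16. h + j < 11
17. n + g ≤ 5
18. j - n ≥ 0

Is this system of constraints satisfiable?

Unsatisfiable

Constraints 2, 4, 6, 7, 13, and 18 give m − k ≥ 2, k − g ≥ 3, g − j ≥ 0, j − n ≥ 0, n − h ≥ -1, h − m ≥ -3.
Adding all 6 inequalities: the left sides telescope to 0, and the right sides sum to 2 + 3 + 0 + 0 + (-1) + (-3) = 1. So 0 ≥ 1, which is false.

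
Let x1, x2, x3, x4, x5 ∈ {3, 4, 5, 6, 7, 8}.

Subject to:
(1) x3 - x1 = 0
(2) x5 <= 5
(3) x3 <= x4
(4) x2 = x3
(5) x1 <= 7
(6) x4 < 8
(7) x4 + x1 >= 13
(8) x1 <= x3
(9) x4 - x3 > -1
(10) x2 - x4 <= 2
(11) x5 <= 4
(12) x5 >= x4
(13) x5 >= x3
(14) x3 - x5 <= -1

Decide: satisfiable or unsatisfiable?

Unsatisfiable

From constraints 2 and 12: x4 ≤ x5 ≤ 5. From constraint 5: x1 ≤ 7. Hence x4 + x1 ≤ 12. But constraint 7 requires x4 + x1 ≥ 13, and 13 > 12. Contradiction.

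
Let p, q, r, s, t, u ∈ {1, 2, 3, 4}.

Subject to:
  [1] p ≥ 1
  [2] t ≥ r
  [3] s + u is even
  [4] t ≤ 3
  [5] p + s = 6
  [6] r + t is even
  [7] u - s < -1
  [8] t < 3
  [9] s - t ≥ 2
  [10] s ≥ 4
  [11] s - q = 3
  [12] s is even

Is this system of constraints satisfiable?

Take p = 2, q = 1, r = 2, s = 4, t = 2, u = 2. Then constraint 5: p + s = 6; constraint 7: u - s = -2, and every other listed constraint is also met.

Satisfiable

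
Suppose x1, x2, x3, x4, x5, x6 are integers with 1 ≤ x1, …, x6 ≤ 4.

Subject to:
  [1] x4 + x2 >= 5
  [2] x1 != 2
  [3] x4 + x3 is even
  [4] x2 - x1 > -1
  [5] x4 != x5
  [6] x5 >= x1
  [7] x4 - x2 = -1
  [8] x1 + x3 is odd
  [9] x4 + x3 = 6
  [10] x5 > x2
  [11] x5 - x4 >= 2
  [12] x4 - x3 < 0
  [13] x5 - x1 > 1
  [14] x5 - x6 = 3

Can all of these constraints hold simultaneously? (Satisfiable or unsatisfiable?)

Satisfiable

Try x1 = 1, x2 = 3, x3 = 4, x4 = 2, x5 = 4, x6 = 1.
Check constraint 1: x4 + x2 = 5; constraint 4: x2 - x1 = 2; constraint 7: x4 - x2 = -1. The remaining constraints are straightforward to verify.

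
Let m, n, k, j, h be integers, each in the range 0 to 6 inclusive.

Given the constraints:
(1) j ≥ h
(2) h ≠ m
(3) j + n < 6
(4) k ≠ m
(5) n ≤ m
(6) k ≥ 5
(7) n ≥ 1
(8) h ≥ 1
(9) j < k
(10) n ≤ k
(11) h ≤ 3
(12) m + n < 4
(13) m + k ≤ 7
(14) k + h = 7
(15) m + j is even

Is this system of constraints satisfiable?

Satisfiable

The assignment m = 1, n = 1, k = 5, j = 3, h = 2 works:
  constraint 3 holds since j + n = 4.
  constraint 12 holds since m + n = 2.
  constraint 13 holds since m + k = 6.
The rest check out directly.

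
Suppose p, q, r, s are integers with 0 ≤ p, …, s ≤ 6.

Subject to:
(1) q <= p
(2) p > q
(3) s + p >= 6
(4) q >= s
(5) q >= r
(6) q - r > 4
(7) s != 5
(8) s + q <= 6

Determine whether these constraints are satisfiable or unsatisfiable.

One satisfying assignment is p = 6, q = 5, r = 0, s = 0.
For the less obvious constraints — constraint 3: s + p = 6; constraint 6: q - r = 5; constraint 8: s + q = 5 — and the others hold by inspection.

Satisfiable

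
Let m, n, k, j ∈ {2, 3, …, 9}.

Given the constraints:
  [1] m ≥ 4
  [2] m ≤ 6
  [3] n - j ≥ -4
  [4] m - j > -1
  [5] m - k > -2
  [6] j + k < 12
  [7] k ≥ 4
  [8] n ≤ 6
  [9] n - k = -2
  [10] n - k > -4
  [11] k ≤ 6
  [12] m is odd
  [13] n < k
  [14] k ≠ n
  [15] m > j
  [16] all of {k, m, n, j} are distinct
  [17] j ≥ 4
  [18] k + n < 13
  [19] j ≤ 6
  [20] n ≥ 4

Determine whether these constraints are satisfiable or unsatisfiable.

Constraints 1, 2, 7, 8, 11, 17, 19, and 20 confine each of k, m, n, j to the 3 values {4, …, 6}.
Constraint 16 requires all 4 of them to be distinct, but only 3 values are available — impossible by the pigeonhole principle.

Unsatisfiable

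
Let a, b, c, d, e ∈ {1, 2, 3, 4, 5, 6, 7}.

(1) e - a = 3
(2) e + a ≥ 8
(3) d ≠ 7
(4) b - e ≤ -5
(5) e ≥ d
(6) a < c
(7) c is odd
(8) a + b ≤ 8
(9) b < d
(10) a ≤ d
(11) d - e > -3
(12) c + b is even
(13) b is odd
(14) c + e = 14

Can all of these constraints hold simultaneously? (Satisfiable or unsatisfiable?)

Satisfiable

Setting (a, b, c, d, e) = (4, 1, 7, 5, 7) satisfies everything: constraint 1: e - a = 3; constraint 2: e + a = 11; constraint 4: b - e = -6, and the others follow.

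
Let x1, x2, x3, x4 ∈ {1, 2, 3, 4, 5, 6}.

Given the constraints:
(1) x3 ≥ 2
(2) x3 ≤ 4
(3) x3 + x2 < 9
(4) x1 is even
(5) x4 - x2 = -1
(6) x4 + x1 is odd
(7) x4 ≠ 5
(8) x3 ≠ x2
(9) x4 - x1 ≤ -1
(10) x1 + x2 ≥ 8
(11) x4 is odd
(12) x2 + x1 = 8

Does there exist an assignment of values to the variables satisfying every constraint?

Satisfiable

One satisfying assignment is x1 = 4, x2 = 4, x3 = 3, x4 = 3.
For the less obvious constraints — constraint 3: x3 + x2 = 7; constraint 5: x4 - x2 = -1 — and the others hold by inspection.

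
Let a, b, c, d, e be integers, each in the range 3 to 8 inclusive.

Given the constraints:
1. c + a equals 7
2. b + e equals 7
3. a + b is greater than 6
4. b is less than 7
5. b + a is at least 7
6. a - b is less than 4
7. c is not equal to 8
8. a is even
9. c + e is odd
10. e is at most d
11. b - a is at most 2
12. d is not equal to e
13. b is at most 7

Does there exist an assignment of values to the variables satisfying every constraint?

Satisfiable

Setting (a, b, c, d, e) = (4, 3, 3, 8, 4) satisfies everything: constraint 1: c + a = 7; constraint 2: b + e = 7; constraint 3: a + b = 7, and the others follow.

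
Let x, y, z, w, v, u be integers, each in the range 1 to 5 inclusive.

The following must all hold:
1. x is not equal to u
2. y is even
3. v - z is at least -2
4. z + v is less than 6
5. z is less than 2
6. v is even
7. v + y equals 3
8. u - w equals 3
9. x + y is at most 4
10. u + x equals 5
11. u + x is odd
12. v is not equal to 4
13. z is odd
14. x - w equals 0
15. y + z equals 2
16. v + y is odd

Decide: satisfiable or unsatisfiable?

Constraint 6 makes v even and constraint 2 makes y even, so v + y must be even. Constraint 16 says v + y is odd — contradiction.

Unsatisfiable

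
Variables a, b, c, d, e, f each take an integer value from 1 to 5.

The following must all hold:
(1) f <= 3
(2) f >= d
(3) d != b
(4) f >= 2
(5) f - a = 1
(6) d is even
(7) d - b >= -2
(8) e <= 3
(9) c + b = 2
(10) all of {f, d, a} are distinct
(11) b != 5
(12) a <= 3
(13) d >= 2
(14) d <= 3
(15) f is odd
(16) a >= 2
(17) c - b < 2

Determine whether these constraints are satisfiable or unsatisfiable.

Unsatisfiable

Constraints 1, 4, 12, 13, 14, and 16 confine each of f, d, a to the 2 values {2, 3}.
Constraint 10 requires all 3 of them to be distinct, but only 2 values are available — impossible by the pigeonhole principle.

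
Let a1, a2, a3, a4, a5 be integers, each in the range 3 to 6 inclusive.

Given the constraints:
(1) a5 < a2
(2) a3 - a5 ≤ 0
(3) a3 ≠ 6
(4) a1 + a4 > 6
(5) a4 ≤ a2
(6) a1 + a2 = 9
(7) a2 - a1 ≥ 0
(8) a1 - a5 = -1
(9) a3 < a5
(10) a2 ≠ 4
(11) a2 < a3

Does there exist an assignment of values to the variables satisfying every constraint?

Constraints 1, 9, and 11 give a5 < a2, a2 < a3, a3 < a5. Chaining: a5 < a2 < a3 < a5, which forces a5 < a5 — impossible.

Unsatisfiable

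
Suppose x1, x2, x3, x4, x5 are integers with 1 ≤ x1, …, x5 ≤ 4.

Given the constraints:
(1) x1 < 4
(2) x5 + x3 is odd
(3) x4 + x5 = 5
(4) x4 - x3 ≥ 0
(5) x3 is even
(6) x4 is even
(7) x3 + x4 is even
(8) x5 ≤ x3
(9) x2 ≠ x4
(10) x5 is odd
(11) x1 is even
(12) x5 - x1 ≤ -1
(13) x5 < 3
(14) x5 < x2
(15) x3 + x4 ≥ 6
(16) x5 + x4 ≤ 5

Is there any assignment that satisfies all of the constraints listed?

Satisfiable

Try x1 = 2, x2 = 2, x3 = 2, x4 = 4, x5 = 1.
Check constraint 3: x4 + x5 = 5; constraint 4: x4 - x3 = 2; constraint 12: x5 - x1 = -1. The remaining constraints are straightforward to verify.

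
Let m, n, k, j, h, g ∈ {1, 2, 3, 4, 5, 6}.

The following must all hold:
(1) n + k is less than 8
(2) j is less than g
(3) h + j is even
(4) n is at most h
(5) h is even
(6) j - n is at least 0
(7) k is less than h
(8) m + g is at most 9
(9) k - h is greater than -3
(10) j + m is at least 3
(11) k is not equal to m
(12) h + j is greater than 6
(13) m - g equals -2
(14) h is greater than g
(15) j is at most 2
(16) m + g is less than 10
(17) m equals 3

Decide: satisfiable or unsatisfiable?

Satisfiable

Try m = 3, n = 1, k = 5, j = 2, h = 6, g = 5.
Check constraint 1: n + k = 6; constraint 6: j - n = 1; constraint 8: m + g = 8. The remaining constraints are straightforward to verify.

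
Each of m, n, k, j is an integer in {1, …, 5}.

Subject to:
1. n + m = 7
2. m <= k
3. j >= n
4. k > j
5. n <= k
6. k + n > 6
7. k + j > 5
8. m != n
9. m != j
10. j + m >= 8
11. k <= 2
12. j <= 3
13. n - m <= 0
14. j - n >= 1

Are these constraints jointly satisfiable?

Unsatisfiable

From constraints 3 and 12: n ≤ j ≤ 3. From constraints 2 and 11: m ≤ k ≤ 2. Hence n + m ≤ 5. But constraint 1 requires n + m = 7, and 7 > 5. Contradiction.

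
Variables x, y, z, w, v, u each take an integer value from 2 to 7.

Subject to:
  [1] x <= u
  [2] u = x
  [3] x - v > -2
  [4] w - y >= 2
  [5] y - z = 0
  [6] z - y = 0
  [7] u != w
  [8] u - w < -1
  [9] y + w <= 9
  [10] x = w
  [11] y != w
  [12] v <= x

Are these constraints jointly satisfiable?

Unsatisfiable

From constraints 2 and 10, u = x = w, so u = w. But constraint 7 says u ≠ w. Contradiction.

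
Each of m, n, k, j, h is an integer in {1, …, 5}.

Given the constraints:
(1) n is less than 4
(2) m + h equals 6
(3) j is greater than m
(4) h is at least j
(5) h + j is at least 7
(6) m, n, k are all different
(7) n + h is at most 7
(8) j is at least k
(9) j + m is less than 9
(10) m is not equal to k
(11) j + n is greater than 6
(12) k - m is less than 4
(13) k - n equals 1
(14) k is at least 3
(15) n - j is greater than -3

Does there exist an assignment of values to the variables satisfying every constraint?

Setting (m, n, k, j, h) = (2, 3, 4, 4, 4) satisfies everything: constraint 2: m + h = 6; constraint 5: h + j = 8, and the others follow.

Satisfiable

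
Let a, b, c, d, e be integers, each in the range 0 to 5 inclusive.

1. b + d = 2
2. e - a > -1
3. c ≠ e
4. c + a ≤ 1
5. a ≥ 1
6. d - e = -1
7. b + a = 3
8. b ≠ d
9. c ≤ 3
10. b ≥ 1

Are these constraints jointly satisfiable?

Satisfiable

Try a = 1, b = 2, c = 0, d = 0, e = 1.
Check constraint 1: b + d = 2; constraint 2: e - a = 0; constraint 4: c + a = 1. The remaining constraints are straightforward to verify.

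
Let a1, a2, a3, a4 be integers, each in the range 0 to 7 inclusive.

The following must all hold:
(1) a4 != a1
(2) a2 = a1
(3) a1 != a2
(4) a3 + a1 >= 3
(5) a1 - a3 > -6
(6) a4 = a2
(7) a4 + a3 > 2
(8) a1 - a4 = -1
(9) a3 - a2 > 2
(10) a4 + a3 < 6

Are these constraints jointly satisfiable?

From constraints 2 and 6, a4 = a2 = a1, so a4 = a1. But constraint 1 says a4 ≠ a1. Contradiction.

Unsatisfiable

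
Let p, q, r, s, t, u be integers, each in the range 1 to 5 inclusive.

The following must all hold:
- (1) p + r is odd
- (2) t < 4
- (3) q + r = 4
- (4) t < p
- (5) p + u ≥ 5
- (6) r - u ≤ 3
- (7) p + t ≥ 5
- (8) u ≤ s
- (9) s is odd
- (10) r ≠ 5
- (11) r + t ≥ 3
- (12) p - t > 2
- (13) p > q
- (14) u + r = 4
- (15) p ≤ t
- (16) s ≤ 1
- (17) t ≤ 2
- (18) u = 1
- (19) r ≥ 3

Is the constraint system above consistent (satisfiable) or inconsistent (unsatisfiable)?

From constraints 15 and 17: p ≤ t ≤ 2. From constraints 8 and 16: u ≤ s ≤ 1. Hence p + u ≤ 3. But constraint 5 requires p + u ≥ 5, and 5 > 3. Contradiction.

Unsatisfiable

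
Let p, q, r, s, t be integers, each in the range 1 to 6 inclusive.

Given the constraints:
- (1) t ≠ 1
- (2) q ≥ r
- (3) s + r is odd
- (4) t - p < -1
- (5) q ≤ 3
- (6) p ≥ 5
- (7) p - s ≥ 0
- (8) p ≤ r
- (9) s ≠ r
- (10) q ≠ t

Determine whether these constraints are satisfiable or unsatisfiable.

From constraints 6 and 8: r ≥ p and p ≥ 5, so r ≥ 5. From constraints 2 and 5: r ≤ q and q ≤ 3, so r ≤ 3. But 3 < 5, so no value of r works.

Unsatisfiable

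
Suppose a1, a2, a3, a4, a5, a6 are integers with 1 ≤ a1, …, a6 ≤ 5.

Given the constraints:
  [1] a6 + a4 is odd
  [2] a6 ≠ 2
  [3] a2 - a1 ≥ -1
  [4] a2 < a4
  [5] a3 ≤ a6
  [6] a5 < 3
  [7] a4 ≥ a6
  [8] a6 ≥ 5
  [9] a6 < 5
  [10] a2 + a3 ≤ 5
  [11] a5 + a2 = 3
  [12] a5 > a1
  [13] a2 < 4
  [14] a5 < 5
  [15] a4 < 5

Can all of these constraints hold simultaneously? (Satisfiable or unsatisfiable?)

Unsatisfiable

From constraints 7 and 8: a4 ≥ a6 and a6 ≥ 5, so a4 ≥ 5. From constraint 15: a4 ≤ 4. But 4 < 5, so no value of a4 works.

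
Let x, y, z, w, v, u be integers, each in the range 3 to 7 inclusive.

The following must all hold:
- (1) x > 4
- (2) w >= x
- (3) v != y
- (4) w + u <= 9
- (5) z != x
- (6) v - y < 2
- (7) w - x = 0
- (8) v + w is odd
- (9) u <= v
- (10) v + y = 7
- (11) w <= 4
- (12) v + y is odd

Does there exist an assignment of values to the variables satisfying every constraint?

From constraint 1: x ≥ 5. From constraints 2 and 11: x ≤ w and w ≤ 4, so x ≤ 4. But 4 < 5, so no value of x works.

Unsatisfiable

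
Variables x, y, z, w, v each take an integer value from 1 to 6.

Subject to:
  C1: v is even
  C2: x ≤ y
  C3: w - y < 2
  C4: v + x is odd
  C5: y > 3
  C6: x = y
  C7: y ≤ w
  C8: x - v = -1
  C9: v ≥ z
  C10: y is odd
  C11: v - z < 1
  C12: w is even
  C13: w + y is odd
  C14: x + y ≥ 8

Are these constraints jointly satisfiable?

Satisfiable

Setting (x, y, z, w, v) = (5, 5, 6, 6, 6) satisfies everything: constraint 3: w - y = 1; constraint 8: x - v = -1; constraint 11: v - z = 0, and the others follow.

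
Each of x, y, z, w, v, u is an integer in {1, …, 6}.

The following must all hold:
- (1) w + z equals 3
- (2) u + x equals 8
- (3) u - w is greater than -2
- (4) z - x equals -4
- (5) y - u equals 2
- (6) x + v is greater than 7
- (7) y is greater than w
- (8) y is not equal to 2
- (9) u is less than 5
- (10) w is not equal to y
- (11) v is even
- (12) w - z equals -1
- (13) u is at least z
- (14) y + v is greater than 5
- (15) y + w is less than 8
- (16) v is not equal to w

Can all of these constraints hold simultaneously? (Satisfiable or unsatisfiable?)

Try x = 6, y = 4, z = 2, w = 1, v = 2, u = 2.
Check constraint 1: w + z = 3; constraint 2: u + x = 8. The remaining constraints are straightforward to verify.

Satisfiable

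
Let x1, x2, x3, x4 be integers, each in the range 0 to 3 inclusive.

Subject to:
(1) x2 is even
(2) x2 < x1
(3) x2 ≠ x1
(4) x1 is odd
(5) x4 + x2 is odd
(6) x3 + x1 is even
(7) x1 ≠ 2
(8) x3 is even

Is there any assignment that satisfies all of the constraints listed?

Constraint 8 makes x3 even and constraint 4 makes x1 odd, so x3 + x1 must be odd. Constraint 6 says x3 + x1 is even — contradiction.

Unsatisfiable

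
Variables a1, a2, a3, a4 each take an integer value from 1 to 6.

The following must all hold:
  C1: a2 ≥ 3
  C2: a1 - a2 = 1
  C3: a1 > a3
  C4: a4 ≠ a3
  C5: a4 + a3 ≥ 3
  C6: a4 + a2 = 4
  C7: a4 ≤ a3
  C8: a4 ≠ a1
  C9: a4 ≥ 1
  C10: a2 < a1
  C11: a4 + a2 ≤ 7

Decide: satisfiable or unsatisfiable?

Satisfiable

The assignment a1 = 4, a2 = 3, a3 = 2, a4 = 1 works:
  constraint 2 holds since a1 - a2 = 1.
  constraint 5 holds since a4 + a3 = 3.
  constraint 6 holds since a4 + a2 = 4.
The rest check out directly.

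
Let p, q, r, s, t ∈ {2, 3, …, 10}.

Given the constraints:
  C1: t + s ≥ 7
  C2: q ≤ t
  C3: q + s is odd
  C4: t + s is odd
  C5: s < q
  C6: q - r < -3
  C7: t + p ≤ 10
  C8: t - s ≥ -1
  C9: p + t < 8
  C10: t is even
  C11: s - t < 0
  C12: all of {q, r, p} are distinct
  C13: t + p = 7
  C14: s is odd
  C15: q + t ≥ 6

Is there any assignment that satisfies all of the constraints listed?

Satisfiable

Try p = 3, q = 4, r = 8, s = 3, t = 4.
Check constraint 1: t + s = 7; constraint 6: q - r = -4. The remaining constraints are straightforward to verify.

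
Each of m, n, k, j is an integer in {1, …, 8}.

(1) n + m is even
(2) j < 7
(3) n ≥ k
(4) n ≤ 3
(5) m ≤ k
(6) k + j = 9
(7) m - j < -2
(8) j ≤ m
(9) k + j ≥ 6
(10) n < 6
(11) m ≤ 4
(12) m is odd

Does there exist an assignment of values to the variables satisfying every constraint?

From constraints 3 and 4: k ≤ n ≤ 3. From constraints 8 and 11: j ≤ m ≤ 4. Hence k + j ≤ 7. But constraint 6 requires k + j = 9, and 9 > 7. Contradiction.

Unsatisfiable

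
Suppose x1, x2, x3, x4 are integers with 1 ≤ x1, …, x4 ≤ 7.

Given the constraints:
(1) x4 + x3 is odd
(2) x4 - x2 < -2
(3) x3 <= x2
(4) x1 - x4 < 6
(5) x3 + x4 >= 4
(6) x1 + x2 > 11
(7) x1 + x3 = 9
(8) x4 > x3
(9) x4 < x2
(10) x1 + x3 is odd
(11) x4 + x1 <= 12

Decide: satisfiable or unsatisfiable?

One satisfying assignment is x1 = 7, x2 = 7, x3 = 2, x4 = 3.
For the less obvious constraints — constraint 2: x4 - x2 = -4; constraint 4: x1 - x4 = 4 — and the others hold by inspection.

Satisfiable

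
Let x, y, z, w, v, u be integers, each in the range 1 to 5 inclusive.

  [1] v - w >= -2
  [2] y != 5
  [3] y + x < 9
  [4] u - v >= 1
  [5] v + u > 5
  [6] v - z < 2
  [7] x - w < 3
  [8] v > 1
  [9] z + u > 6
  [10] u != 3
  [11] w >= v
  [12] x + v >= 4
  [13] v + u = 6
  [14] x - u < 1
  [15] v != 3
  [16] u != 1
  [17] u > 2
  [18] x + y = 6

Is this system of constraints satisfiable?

The assignment x = 4, y = 2, z = 3, w = 3, v = 2, u = 4 works:
  constraint 1 holds since v - w = -1.
  constraint 3 holds since y + x = 6.
  constraint 4 holds since u - v = 2.
The rest check out directly.

Satisfiable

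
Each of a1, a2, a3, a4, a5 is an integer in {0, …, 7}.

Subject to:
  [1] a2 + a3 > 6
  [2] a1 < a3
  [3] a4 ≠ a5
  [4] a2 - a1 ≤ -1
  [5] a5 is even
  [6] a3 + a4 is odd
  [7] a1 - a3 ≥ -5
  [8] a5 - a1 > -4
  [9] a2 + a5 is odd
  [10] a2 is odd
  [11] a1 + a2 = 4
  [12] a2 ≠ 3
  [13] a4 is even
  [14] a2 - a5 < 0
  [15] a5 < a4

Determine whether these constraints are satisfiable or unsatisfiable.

Satisfiable

The assignment a1 = 3, a2 = 1, a3 = 7, a4 = 4, a5 = 2 works:
  constraint 1 holds since a2 + a3 = 8.
  constraint 4 holds since a2 - a1 = -2.
  constraint 7 holds since a1 - a3 = -4.
The rest check out directly.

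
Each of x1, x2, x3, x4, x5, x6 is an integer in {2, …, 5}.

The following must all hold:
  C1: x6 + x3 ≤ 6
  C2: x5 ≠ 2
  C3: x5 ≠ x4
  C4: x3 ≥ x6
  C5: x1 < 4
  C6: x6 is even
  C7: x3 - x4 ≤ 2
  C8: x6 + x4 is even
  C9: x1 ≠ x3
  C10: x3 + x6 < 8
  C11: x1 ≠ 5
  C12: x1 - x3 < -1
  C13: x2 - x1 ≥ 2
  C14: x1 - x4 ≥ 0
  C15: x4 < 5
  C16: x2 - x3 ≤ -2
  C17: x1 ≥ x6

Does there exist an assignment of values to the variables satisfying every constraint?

Unsatisfiable

Constraints 7, 13, 14, and 16 give x1 − x4 ≥ 0, x4 − x3 ≥ -2, x3 − x2 ≥ 2, x2 − x1 ≥ 2.
Adding all 4 inequalities: the left sides telescope to 0, and the right sides sum to 0 + (-2) + 2 + 2 = 2. So 0 ≥ 2, which is false.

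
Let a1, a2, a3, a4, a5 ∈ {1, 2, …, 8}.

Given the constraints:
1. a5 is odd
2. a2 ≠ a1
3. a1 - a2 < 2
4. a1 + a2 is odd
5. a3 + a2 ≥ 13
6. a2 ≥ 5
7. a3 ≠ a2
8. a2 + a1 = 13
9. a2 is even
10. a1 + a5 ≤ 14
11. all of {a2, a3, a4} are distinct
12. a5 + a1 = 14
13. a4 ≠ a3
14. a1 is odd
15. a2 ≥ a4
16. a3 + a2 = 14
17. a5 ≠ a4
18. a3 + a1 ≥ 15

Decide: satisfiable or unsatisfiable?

Take a1 = 7, a2 = 6, a3 = 8, a4 = 5, a5 = 7. Then constraint 3: a1 - a2 = 1; constraint 5: a3 + a2 = 14, and every other listed constraint is also met.

Satisfiable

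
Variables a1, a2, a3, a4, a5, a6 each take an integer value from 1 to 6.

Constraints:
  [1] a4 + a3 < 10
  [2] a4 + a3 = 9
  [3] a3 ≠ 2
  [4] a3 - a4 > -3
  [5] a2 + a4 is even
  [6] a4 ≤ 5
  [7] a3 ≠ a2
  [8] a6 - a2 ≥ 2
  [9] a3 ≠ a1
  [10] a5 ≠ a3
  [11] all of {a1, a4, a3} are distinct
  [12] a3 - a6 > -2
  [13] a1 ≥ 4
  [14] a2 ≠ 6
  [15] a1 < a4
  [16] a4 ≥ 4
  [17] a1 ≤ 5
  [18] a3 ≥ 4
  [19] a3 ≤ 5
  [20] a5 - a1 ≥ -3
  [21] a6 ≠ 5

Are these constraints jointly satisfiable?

Constraints 6, 13, 16, 17, 18, and 19 confine each of a1, a4, a3 to the 2 values {4, 5}.
Constraint 11 requires all 3 of them to be distinct, but only 2 values are available — impossible by the pigeonhole principle.

Unsatisfiable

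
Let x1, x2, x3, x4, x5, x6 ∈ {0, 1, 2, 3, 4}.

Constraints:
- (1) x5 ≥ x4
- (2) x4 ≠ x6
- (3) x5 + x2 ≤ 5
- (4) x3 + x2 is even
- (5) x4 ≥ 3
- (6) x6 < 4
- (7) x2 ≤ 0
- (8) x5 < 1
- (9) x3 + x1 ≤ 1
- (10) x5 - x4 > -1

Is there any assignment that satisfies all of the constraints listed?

Unsatisfiable

From constraints 1 and 5: x5 ≥ x4 and x4 ≥ 3, so x5 ≥ 3. From constraint 8: x5 ≤ 0. But 0 < 3, so no value of x5 works.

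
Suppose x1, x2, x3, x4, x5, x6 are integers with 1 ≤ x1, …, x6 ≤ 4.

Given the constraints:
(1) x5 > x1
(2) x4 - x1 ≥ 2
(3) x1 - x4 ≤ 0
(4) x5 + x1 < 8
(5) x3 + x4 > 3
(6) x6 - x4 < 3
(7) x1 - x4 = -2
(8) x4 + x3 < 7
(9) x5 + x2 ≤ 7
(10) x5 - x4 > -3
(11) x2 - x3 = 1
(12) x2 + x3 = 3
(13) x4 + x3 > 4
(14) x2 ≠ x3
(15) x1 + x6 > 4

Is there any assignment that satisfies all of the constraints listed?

Try x1 = 2, x2 = 2, x3 = 1, x4 = 4, x5 = 3, x6 = 4.
Check constraint 2: x4 - x1 = 2; constraint 3: x1 - x4 = -2. The remaining constraints are straightforward to verify.

Satisfiable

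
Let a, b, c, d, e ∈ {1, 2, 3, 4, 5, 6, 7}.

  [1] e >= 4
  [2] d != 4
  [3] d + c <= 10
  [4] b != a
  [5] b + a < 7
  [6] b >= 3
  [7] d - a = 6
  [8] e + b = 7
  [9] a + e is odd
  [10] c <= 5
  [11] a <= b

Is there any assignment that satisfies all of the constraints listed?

The assignment a = 1, b = 3, c = 1, d = 7, e = 4 works:
  constraint 3 holds since d + c = 8.
  constraint 5 holds since b + a = 4.
  constraint 7 holds since d - a = 6.
The rest check out directly.

Satisfiable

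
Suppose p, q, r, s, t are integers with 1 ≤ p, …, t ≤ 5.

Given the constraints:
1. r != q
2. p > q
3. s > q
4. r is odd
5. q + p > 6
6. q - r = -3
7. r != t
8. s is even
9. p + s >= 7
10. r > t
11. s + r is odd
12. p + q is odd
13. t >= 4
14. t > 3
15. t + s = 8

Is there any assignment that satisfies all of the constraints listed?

Satisfiable

One satisfying assignment is p = 5, q = 2, r = 5, s = 4, t = 4.
For the less obvious constraints — constraint 5: q + p = 7; constraint 6: q - r = -3; constraint 9: p + s = 9 — and the others hold by inspection.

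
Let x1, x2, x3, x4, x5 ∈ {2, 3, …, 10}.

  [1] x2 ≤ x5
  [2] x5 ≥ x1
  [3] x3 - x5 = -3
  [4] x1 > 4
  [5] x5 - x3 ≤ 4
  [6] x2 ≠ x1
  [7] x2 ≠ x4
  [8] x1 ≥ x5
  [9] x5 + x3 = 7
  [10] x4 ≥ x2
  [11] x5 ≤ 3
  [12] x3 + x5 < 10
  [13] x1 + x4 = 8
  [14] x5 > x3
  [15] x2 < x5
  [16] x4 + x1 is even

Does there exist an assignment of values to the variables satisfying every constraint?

From constraint 4: x1 ≥ 5. From constraints 2 and 11: x1 ≤ x5 and x5 ≤ 3, so x1 ≤ 3. But 3 < 5, so no value of x1 works.

Unsatisfiable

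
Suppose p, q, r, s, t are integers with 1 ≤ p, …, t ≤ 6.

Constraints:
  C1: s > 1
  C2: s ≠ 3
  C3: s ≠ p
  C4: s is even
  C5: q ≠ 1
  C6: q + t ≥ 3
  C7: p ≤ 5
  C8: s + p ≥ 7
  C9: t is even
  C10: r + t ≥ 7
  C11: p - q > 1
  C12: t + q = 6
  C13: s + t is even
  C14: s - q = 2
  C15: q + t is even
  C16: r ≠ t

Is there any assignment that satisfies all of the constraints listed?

Satisfiable

Setting (p, q, r, s, t) = (5, 2, 6, 4, 4) satisfies everything: constraint 6: q + t = 6; constraint 8: s + p = 9, and the others follow.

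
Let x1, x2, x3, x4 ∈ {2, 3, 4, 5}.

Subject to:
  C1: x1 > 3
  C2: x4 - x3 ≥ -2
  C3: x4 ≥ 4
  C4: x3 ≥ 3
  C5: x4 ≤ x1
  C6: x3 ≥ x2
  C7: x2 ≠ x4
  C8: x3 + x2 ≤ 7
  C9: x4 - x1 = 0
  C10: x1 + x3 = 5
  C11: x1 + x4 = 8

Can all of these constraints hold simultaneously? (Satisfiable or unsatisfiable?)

Unsatisfiable

From constraints 3 and 5: x1 ≥ x4 ≥ 4. From constraint 4: x3 ≥ 3. Hence x1 + x3 ≥ 7. But constraint 10 requires x1 + x3 = 5, and 5 < 7. Contradiction.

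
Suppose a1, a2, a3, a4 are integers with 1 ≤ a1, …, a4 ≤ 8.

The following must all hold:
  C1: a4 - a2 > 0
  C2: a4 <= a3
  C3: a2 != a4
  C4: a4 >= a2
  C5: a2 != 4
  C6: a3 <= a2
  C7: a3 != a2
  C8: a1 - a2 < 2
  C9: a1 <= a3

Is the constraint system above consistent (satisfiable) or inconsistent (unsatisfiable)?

Unsatisfiable

Constraints 1, 2, and 6 give a3 ≤ a2, a2 < a4, a4 ≤ a3. Chaining: a3 ≤ a2 < a4 ≤ a3, which forces a3 < a3 — impossible.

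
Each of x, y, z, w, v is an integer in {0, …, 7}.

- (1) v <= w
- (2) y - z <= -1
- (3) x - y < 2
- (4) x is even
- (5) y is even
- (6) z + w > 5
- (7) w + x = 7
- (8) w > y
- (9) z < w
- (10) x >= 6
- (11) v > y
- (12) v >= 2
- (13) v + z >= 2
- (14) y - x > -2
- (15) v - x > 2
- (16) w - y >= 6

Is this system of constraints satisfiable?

From constraints 1 and 12: w ≥ v ≥ 2. From constraint 10: x ≥ 6. Hence w + x ≥ 8. But constraint 7 requires w + x = 7, and 7 < 8. Contradiction.

Unsatisfiable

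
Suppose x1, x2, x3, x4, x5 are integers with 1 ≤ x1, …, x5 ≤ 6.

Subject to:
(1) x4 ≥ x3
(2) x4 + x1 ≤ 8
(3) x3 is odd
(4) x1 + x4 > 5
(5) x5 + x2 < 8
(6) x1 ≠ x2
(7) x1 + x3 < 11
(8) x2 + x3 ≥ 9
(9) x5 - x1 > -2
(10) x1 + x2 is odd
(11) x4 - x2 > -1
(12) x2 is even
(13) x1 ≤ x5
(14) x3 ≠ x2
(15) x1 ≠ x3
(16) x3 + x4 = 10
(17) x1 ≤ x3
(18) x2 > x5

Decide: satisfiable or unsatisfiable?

Satisfiable

One satisfying assignment is x1 = 3, x2 = 4, x3 = 5, x4 = 5, x5 = 3.
For the less obvious constraints — constraint 2: x4 + x1 = 8; constraint 4: x1 + x4 = 8 — and the others hold by inspection.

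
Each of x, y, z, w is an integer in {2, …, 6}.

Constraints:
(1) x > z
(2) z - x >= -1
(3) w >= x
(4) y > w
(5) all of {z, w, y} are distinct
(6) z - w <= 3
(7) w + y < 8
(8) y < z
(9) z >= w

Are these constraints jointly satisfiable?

Unsatisfiable

Constraints 1, 3, 4, and 8 give y < z, z < x, x ≤ w, w < y. Chaining: y < z < x ≤ w < y, which forces y < y — impossible.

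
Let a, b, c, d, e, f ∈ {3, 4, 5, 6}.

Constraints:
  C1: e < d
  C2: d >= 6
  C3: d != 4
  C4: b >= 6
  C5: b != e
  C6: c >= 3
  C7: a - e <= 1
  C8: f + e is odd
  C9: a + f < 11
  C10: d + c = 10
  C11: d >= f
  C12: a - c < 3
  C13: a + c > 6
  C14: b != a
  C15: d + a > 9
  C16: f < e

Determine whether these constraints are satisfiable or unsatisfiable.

One satisfying assignment is a = 5, b = 6, c = 4, d = 6, e = 5, f = 4.
For the less obvious constraints — constraint 7: a - e = 0; constraint 9: a + f = 9 — and the others hold by inspection.

Satisfiable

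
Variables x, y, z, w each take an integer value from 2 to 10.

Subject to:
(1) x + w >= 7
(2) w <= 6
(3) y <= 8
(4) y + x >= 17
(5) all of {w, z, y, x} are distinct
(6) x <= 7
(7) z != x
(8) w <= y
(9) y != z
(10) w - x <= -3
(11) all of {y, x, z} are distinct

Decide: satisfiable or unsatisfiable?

Unsatisfiable

From constraint 3: y ≤ 8. From constraint 6: x ≤ 7. Hence y + x ≤ 15. But constraint 4 requires y + x ≥ 17, and 17 > 15. Contradiction.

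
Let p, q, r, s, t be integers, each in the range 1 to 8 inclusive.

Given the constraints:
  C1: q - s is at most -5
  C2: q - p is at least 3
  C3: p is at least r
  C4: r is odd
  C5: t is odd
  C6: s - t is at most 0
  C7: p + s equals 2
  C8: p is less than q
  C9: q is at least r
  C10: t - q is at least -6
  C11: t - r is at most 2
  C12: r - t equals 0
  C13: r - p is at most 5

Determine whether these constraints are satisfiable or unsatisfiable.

Unsatisfiable

Constraints 1, 2, 6, 11, and 13 give p − r ≥ -5, r − t ≥ -2, t − s ≥ 0, s − q ≥ 5, q − p ≥ 3.
Adding all 5 inequalities: the left sides telescope to 0, and the right sides sum to (-5) + (-2) + 0 + 5 + 3 = 1. So 0 ≥ 1, which is false.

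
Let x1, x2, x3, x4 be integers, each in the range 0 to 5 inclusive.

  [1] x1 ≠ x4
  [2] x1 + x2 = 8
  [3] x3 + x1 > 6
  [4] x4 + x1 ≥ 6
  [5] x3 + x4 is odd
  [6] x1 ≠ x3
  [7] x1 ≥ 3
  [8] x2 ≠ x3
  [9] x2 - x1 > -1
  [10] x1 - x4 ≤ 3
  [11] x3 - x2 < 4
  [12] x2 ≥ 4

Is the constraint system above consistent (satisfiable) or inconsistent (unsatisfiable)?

Take x1 = 4, x2 = 4, x3 = 5, x4 = 2. Then constraint 2: x1 + x2 = 8; constraint 3: x3 + x1 = 9; constraint 4: x4 + x1 = 6, and every other listed constraint is also met.

Satisfiable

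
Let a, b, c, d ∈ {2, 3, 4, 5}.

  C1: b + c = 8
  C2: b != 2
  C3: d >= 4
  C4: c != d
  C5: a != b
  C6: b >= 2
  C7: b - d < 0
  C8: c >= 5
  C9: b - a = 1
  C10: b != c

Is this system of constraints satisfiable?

Take a = 2, b = 3, c = 5, d = 4. Then constraint 1: b + c = 8; constraint 7: b - d = -1, and every other listed constraint is also met.

Satisfiable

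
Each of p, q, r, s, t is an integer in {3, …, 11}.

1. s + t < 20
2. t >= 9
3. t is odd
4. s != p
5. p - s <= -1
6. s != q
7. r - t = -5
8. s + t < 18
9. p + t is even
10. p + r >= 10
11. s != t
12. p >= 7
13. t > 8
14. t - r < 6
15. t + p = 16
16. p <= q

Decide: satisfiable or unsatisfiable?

The assignment p = 7, q = 9, r = 4, s = 8, t = 9 works:
  constraint 1 holds since s + t = 17.
  constraint 5 holds since p - s = -1.
The rest check out directly.

Satisfiable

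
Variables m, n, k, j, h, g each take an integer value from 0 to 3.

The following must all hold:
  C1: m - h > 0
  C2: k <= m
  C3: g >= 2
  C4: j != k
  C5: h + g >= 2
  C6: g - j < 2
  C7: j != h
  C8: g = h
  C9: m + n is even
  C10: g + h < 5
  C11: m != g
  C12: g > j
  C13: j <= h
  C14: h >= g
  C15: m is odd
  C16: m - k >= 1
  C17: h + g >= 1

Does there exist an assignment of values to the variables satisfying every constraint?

Satisfiable

Take m = 3, n = 3, k = 2, j = 1, h = 2, g = 2. Then constraint 1: m - h = 1; constraint 5: h + g = 4; constraint 6: g - j = 1, and every other listed constraint is also met.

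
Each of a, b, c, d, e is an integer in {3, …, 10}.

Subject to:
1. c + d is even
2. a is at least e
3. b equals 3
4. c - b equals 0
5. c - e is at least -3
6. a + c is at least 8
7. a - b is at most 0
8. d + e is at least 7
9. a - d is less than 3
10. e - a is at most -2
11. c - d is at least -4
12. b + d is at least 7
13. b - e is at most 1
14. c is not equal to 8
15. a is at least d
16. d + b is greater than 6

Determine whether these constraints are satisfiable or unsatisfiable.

Unsatisfiable

Constraints 7, 10, and 13 give b − a ≥ 0, a − e ≥ 2, e − b ≥ -1.
Adding all 3 inequalities: the left sides telescope to 0, and the right sides sum to 0 + 2 + (-1) = 1. So 0 ≥ 1, which is false.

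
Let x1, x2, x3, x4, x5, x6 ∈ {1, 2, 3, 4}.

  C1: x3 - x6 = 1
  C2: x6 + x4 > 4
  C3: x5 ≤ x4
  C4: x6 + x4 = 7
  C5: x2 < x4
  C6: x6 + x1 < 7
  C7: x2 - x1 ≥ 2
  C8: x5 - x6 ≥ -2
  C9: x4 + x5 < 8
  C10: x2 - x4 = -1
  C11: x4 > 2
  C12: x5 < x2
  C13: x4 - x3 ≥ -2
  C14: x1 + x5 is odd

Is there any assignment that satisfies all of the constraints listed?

Try x1 = 1, x2 = 3, x3 = 4, x4 = 4, x5 = 2, x6 = 3.
Check constraint 1: x3 - x6 = 1; constraint 2: x6 + x4 = 7; constraint 4: x6 + x4 = 7. The remaining constraints are straightforward to verify.

Satisfiable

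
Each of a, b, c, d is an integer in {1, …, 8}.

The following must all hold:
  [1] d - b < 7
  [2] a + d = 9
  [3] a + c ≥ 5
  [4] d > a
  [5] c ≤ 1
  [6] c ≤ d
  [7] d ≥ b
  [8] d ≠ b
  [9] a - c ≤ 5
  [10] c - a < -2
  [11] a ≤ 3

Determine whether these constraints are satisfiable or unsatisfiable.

Unsatisfiable

From constraint 11: a ≤ 3. From constraint 5: c ≤ 1. Hence a + c ≤ 4. But constraint 3 requires a + c ≥ 5, and 5 > 4. Contradiction.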